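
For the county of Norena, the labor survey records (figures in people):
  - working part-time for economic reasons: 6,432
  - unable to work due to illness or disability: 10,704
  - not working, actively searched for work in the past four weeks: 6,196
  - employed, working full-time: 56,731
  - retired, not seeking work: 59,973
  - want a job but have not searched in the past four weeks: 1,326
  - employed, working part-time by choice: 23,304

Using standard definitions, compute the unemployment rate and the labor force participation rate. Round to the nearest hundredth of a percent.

Employed = 6,432 + 56,731 + 23,304 = 86,467 (anyone who worked, including part-time for economic reasons, counts as employed).
Unemployed = 6,196.
Labor force = 86,467 + 6,196 = 92,663.
Not in labor force = 10,704 + 59,973 + 1,326 = 72,003 (those not working and not actively searching are outside the labor force — including those who want a job but have given up searching).
Civilian working-age population = 92,663 + 72,003 = 164,666.
Unemployment rate = 6,196 / 92,663 = 6.69%.
Labor force participation rate = 92,663 / 164,666 = 56.27%.

Unemployment rate ≈ 6.69%; labor force participation rate ≈ 56.27%.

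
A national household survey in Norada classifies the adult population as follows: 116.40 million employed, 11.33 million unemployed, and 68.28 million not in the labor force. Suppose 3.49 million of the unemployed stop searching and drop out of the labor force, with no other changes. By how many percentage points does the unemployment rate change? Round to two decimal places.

Initially, labor force = 116.40 + 11.33 = 127.73 million, so u = 11.33/127.73 = 8.87%.
After the change, unemployed and labor force both fall by 3.49 → E = 116.40, U = 7.84, labor force = 124.24 million.
New unemployment rate = 7.84 / 124.24 = 6.31%.
Change = 6.31% − 8.87% = −2.56 percentage points.

The unemployment rate changes by −2.56 percentage points.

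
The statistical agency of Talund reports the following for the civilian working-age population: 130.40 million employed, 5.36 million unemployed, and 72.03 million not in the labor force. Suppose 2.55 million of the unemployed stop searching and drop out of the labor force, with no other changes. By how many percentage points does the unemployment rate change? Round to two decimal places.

Initially, labor force = 130.40 + 5.36 = 135.76 million, so u = 5.36/135.76 = 3.95%.
After the change, unemployed and labor force both fall by 2.55 → E = 130.40, U = 2.81, labor force = 133.21 million.
New unemployment rate = 2.81 / 133.21 = 2.11%.
Change = 2.11% − 3.95% = −1.84 percentage points.

The unemployment rate changes by −1.84 percentage points.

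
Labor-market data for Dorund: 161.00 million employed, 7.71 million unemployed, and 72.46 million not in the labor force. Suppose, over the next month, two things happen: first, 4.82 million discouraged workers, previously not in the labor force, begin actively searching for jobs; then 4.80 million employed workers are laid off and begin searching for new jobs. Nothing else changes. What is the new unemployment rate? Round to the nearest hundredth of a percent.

New unemployment rate ≈ 9.99%.

Initially, labor force = 161.00 + 7.71 = 168.71 million, so u = 7.71/168.71 = 4.57%.
After the first change, unemployed and labor force both rise by 4.82 → E = 161.00, U = 12.53, labor force = 173.53 million.
After the second change, employed falls and unemployed rises by 4.80; labor force unchanged → E = 156.20, U = 17.33, labor force = 173.53 million.
New unemployment rate = 17.33 / 173.53 = 9.99%.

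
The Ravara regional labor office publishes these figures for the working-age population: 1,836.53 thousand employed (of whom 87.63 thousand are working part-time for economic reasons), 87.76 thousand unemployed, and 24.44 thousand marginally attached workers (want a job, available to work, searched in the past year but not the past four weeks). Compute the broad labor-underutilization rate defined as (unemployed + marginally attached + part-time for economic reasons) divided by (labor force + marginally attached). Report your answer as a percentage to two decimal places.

Labor force = 1,836.53 + 87.76 = 1,924.29 thousand.
Numerator = 87.76 + 24.44 + 87.63 = 199.83 thousand.
Denominator = 1,924.29 + 24.44 = 1,948.73 thousand.
Broad rate = 199.83 / 1,948.73 = 10.25%.

Broad underutilization rate ≈ 10.25%.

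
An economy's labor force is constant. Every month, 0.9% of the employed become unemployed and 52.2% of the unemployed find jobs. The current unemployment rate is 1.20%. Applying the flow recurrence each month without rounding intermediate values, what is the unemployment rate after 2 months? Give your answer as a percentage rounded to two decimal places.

Unemployment rate after two months ≈ 1.59%.

With a fixed labor force, u_{t+1} = u_t + s·(1−u_t) − f·u_t = u_t·(1−s−f) + s.
Here 1−s−f = 0.469 and s = 0.009.
u_1 = 0.012000 × 0.469 + 0.009 = 0.014628.
u_2 = 0.014628 × 0.469 + 0.009 = 0.015861.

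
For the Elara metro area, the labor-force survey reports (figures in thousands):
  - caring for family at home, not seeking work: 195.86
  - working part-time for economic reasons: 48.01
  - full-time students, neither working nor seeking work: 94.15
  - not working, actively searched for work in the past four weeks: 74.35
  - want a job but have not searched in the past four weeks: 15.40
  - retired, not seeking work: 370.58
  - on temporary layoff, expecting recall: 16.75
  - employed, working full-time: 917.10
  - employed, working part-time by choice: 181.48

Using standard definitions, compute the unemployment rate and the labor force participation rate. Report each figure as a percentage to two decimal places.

Unemployment rate ≈ 7.36%; labor force participation rate ≈ 64.68%.

Employed = 48.01 + 917.10 + 181.48 = 1,146.59 thousand (anyone who worked, including part-time for economic reasons, counts as employed).
Unemployed = 74.35 + 16.75 = 91.10 thousand (jobless and actively searching, or on temporary layoff).
Labor force = 1,146.59 + 91.10 = 1,237.69 thousand.
Not in labor force = 195.86 + 94.15 + 15.40 + 370.58 = 675.99 thousand (those not working and not actively searching are outside the labor force — including those who want a job but have given up searching).
Civilian working-age population = 1,237.69 + 675.99 = 1,913.68 thousand.
Unemployment rate = 91.10 / 1,237.69 = 7.36%.
Labor force participation rate = 1,237.69 / 1,913.68 = 64.68%.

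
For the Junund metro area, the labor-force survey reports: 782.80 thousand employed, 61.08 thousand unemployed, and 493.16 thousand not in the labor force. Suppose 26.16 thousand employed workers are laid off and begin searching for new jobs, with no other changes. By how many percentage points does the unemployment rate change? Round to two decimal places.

Initially, labor force = 782.80 + 61.08 = 843.88 thousand, so u = 61.08/843.88 = 7.24%.
After the change, employed falls and unemployed rises by 26.16; labor force unchanged → E = 756.64, U = 87.24, labor force = 843.88 thousand.
New unemployment rate = 87.24 / 843.88 = 10.34%.
Change = 10.34% − 7.24% = +3.10 percentage points.

The unemployment rate changes by +3.10 percentage points.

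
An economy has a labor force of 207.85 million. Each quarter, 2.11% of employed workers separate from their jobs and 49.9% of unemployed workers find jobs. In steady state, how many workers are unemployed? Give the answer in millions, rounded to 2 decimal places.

Steady-state unemployment rate u* = s/(s+f) = 2.11/(2.11+49.9) = 0.040569.
Unemployed = u* × labor force = 0.040569 × 207.85 ≈ 8.43 million.

About 8.43 million are unemployed in steady state.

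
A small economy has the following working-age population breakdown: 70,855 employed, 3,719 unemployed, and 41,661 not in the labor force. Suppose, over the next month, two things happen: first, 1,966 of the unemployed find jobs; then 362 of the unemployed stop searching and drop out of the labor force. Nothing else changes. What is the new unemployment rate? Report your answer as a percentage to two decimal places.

New unemployment rate ≈ 1.87%.

Initially, labor force = 70,855 + 3,719 = 74,574, so u = 3,719/74,574 = 4.99%.
After the first change, unemployed falls and employed rises by 1,966; labor force unchanged → E = 72,821, U = 1,753, labor force = 74,574.
After the second change, unemployed and labor force both fall by 362 → E = 72,821, U = 1,391, labor force = 74,212.
New unemployment rate = 1,391 / 74,212 = 1.87%.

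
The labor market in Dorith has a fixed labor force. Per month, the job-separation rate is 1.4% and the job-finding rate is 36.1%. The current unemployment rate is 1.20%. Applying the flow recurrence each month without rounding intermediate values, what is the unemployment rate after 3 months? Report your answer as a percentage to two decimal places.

Unemployment rate after three months ≈ 3.11%.

With a fixed labor force, u_{t+1} = u_t + s·(1−u_t) − f·u_t = u_t·(1−s−f) + s.
Here 1−s−f = 0.625 and s = 0.014.
u_1 = 0.012000 × 0.625 + 0.014 = 0.021500.
u_2 = 0.021500 × 0.625 + 0.014 = 0.027437.
u_3 = 0.027437 × 0.625 + 0.014 = 0.031148.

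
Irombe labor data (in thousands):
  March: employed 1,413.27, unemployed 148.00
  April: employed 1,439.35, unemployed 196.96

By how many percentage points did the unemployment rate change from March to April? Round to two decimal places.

The unemployment rate changed by +2.56 percentage points.

March: labor force = 1,413.27 + 148.00 = 1,561.27; u = 148.00/1,561.27 = 9.48%.
April: labor force = 1,439.35 + 196.96 = 1,636.31; u = 196.96/1,636.31 = 12.04%.
Change = 12.04% − 9.48% = +2.56 pp.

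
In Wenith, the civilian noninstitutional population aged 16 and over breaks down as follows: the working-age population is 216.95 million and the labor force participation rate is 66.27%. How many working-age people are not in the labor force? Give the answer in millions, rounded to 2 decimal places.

About 73.18 million are not in the labor force.

Share not in the labor force = 1 − 0.6627 = 0.3373.
Not in labor force = 0.3373 × 216.95 ≈ 73.18 million.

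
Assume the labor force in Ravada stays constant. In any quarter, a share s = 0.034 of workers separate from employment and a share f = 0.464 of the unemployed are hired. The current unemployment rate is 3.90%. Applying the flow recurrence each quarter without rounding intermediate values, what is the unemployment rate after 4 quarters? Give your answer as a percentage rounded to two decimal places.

With a fixed labor force, u_{t+1} = u_t + s·(1−u_t) − f·u_t = u_t·(1−s−f) + s.
Here 1−s−f = 0.502 and s = 0.034.
u_1 = 0.039000 × 0.502 + 0.034 = 0.053578.
u_2 = 0.053578 × 0.502 + 0.034 = 0.060896.
u_3 = 0.060896 × 0.502 + 0.034 = 0.064570.
u_4 = 0.064570 × 0.502 + 0.034 = 0.066414.

Unemployment rate after four quarters ≈ 6.64%.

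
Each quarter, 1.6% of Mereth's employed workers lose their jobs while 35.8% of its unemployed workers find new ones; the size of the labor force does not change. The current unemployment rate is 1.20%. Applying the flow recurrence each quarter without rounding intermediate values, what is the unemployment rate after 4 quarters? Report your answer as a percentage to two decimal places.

Unemployment rate after four quarters ≈ 3.81%.

With a fixed labor force, u_{t+1} = u_t + s·(1−u_t) − f·u_t = u_t·(1−s−f) + s.
Here 1−s−f = 0.626 and s = 0.016.
u_1 = 0.012000 × 0.626 + 0.016 = 0.023512.
u_2 = 0.023512 × 0.626 + 0.016 = 0.030719.
u_3 = 0.030719 × 0.626 + 0.016 = 0.035230.
u_4 = 0.035230 × 0.626 + 0.016 = 0.038054.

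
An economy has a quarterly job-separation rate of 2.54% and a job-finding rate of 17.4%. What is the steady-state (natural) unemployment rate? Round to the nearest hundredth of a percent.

Steady-state unemployment rate ≈ 12.74%.

At steady state the flows balance: s·E = f·U, so U/(E+U) = s/(s+f).
u* = 2.54 / (2.54 + 17.4) = 2.54 / 19.94 = 12.74%.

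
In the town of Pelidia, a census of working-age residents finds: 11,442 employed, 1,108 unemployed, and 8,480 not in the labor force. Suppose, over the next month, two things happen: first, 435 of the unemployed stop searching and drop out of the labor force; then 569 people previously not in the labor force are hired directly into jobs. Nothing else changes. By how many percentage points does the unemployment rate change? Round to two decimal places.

Initially, labor force = 11,442 + 1,108 = 12,550, so u = 1,108/12,550 = 8.83%.
After the first change, unemployed and labor force both fall by 435 → E = 11,442, U = 673, labor force = 12,115.
After the second change, employed and labor force both rise by 569; unemployed unchanged → E = 12,011, U = 673, labor force = 12,684.
New unemployment rate = 673 / 12,684 = 5.31%.
Change = 5.31% − 8.83% = −3.52 percentage points.

The unemployment rate changes by −3.52 percentage points.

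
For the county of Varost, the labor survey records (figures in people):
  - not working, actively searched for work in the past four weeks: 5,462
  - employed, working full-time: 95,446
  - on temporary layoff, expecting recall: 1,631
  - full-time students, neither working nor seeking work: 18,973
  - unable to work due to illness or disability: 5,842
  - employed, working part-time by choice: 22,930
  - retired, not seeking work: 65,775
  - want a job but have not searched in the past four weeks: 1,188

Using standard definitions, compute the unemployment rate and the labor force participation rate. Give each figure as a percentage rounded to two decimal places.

Unemployment rate ≈ 5.65%; labor force participation rate ≈ 57.75%.

Employed = 95,446 + 22,930 = 118,376.
Unemployed = 5,462 + 1,631 = 7,093 (jobless and actively searching, or on temporary layoff).
Labor force = 118,376 + 7,093 = 125,469.
Not in labor force = 18,973 + 5,842 + 65,775 + 1,188 = 91,778 (those not working and not actively searching are outside the labor force — including those who want a job but have given up searching).
Civilian working-age population = 125,469 + 91,778 = 217,247.
Unemployment rate = 7,093 / 125,469 = 5.65%.
Labor force participation rate = 125,469 / 217,247 = 57.75%.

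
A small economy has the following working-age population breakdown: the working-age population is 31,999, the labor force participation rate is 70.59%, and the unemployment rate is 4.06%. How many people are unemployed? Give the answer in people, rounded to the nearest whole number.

Labor force = 0.7059 × 31,999 = 22,588.
Unemployed = 0.0406 × 22,588 ≈ 917.

About 917 are unemployed.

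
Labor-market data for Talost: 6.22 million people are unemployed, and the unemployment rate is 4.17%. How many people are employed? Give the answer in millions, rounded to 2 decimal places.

About 142.94 million are employed.

Labor force = U / u = 6.22 / 0.0417 ≈ 149.16 million.
Employed = labor force − unemployed = 149.16 − 6.22 = 142.94 million.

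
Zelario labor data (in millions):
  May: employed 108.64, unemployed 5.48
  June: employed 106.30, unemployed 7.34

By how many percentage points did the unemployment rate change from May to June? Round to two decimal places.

May: labor force = 108.64 + 5.48 = 114.12; u = 5.48/114.12 = 4.80%.
June: labor force = 106.30 + 7.34 = 113.64; u = 7.34/113.64 = 6.46%.
Change = 6.46% − 4.80% = +1.66 pp.

The unemployment rate changed by +1.66 percentage points.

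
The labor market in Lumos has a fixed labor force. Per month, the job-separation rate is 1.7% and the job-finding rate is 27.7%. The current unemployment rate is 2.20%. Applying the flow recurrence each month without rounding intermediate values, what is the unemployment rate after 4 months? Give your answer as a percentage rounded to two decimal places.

With a fixed labor force, u_{t+1} = u_t + s·(1−u_t) − f·u_t = u_t·(1−s−f) + s.
Here 1−s−f = 0.706 and s = 0.017.
u_1 = 0.022000 × 0.706 + 0.017 = 0.032532.
u_2 = 0.032532 × 0.706 + 0.017 = 0.039968.
u_3 = 0.039968 × 0.706 + 0.017 = 0.045217.
u_4 = 0.045217 × 0.706 + 0.017 = 0.048923.

Unemployment rate after four months ≈ 4.89%.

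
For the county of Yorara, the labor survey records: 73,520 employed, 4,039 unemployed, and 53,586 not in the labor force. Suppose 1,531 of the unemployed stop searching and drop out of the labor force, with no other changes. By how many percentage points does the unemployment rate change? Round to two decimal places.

The unemployment rate changes by −1.91 percentage points.

Initially, labor force = 73,520 + 4,039 = 77,559, so u = 4,039/77,559 = 5.21%.
After the change, unemployed and labor force both fall by 1,531 → E = 73,520, U = 2,508, labor force = 76,028.
New unemployment rate = 2,508 / 76,028 = 3.30%.
Change = 3.30% − 5.21% = −1.91 percentage points.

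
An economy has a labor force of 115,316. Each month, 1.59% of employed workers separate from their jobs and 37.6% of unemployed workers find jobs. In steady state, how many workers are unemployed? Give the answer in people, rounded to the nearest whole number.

Steady-state unemployment rate u* = s/(s+f) = 1.59/(1.59+37.6) = 0.040572.
Unemployed = u* × labor force = 0.040572 × 115,316 ≈ 4,679.

About 4,679 are unemployed in steady state.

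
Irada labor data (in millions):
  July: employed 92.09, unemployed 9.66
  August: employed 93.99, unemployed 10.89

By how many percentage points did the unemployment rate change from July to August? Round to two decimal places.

July: labor force = 92.09 + 9.66 = 101.75; u = 9.66/101.75 = 9.49%.
August: labor force = 93.99 + 10.89 = 104.88; u = 10.89/104.88 = 10.38%.
Change = 10.38% − 9.49% = +0.89 pp.

The unemployment rate changed by +0.89 percentage points.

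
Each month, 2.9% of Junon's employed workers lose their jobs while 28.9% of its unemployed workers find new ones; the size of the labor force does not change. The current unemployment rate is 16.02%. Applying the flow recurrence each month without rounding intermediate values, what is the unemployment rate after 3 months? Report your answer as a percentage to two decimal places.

Unemployment rate after three months ≈ 11.31%.

With a fixed labor force, u_{t+1} = u_t + s·(1−u_t) − f·u_t = u_t·(1−s−f) + s.
Here 1−s−f = 0.682 and s = 0.029.
u_1 = 0.160200 × 0.682 + 0.029 = 0.138256.
u_2 = 0.138256 × 0.682 + 0.029 = 0.123291.
u_3 = 0.123291 × 0.682 + 0.029 = 0.113084.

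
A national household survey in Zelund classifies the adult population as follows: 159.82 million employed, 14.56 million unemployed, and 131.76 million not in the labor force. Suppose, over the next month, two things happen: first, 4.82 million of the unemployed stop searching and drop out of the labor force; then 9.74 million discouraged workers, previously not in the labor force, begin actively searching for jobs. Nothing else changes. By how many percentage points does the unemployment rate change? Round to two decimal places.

The unemployment rate changes by +2.51 percentage points.

Initially, labor force = 159.82 + 14.56 = 174.38 million, so u = 14.56/174.38 = 8.35%.
After the first change, unemployed and labor force both fall by 4.82 → E = 159.82, U = 9.74, labor force = 169.56 million.
After the second change, unemployed and labor force both rise by 9.74 → E = 159.82, U = 19.48, labor force = 179.30 million.
New unemployment rate = 19.48 / 179.30 = 10.86%.
Change = 10.86% − 8.35% = +2.51 percentage points.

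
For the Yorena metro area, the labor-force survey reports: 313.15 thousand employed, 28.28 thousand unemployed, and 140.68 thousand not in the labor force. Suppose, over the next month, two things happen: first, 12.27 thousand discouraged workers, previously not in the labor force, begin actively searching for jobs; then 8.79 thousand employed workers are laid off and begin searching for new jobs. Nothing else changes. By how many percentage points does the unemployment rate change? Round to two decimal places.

The unemployment rate changes by +5.67 percentage points.

Initially, labor force = 313.15 + 28.28 = 341.43 thousand, so u = 28.28/341.43 = 8.28%.
After the first change, unemployed and labor force both rise by 12.27 → E = 313.15, U = 40.55, labor force = 353.70 thousand.
After the second change, employed falls and unemployed rises by 8.79; labor force unchanged → E = 304.36, U = 49.34, labor force = 353.70 thousand.
New unemployment rate = 49.34 / 353.70 = 13.95%.
Change = 13.95% − 8.28% = +5.67 percentage points.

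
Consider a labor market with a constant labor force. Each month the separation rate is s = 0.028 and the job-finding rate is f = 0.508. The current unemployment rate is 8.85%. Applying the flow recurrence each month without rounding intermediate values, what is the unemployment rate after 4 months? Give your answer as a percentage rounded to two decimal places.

With a fixed labor force, u_{t+1} = u_t + s·(1−u_t) − f·u_t = u_t·(1−s−f) + s.
Here 1−s−f = 0.464 and s = 0.028.
u_1 = 0.088500 × 0.464 + 0.028 = 0.069064.
u_2 = 0.069064 × 0.464 + 0.028 = 0.060046.
u_3 = 0.060046 × 0.464 + 0.028 = 0.055861.
u_4 = 0.055861 × 0.464 + 0.028 = 0.053920.

Unemployment rate after four months ≈ 5.39%.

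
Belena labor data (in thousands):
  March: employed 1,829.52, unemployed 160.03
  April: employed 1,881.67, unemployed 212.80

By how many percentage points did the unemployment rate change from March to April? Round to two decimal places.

March: labor force = 1,829.52 + 160.03 = 1,989.55; u = 160.03/1,989.55 = 8.04%.
April: labor force = 1,881.67 + 212.80 = 2,094.47; u = 212.80/2,094.47 = 10.16%.
Change = 10.16% − 8.04% = +2.12 pp.

The unemployment rate changed by +2.12 percentage points.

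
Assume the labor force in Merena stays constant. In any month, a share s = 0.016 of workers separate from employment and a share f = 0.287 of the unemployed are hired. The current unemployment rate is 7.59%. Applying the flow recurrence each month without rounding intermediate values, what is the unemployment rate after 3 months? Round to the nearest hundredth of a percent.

With a fixed labor force, u_{t+1} = u_t + s·(1−u_t) − f·u_t = u_t·(1−s−f) + s.
Here 1−s−f = 0.697 and s = 0.016.
u_1 = 0.075900 × 0.697 + 0.016 = 0.068902.
u_2 = 0.068902 × 0.697 + 0.016 = 0.064025.
u_3 = 0.064025 × 0.697 + 0.016 = 0.060625.

Unemployment rate after three months ≈ 6.06%.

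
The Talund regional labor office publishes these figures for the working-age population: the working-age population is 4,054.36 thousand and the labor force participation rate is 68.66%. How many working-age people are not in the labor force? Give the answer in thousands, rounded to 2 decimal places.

Share not in the labor force = 1 − 0.6866 = 0.3134.
Not in labor force = 0.3134 × 4,054.36 ≈ 1,270.64 thousand.

About 1,270.64 thousand are not in the labor force.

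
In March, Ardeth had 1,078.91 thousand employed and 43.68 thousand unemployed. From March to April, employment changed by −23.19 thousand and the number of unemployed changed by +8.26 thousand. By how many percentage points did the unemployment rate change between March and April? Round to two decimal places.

March: labor force = 1,078.91 + 43.68 = 1,122.59; u = 43.68/1,122.59 = 3.89%.
April: labor force = 1,055.72 + 51.94 = 1,107.66; u = 51.94/1,107.66 = 4.69%.
Change = 4.69% − 3.89% = +0.80 pp.

The unemployment rate changed by +0.80 percentage points.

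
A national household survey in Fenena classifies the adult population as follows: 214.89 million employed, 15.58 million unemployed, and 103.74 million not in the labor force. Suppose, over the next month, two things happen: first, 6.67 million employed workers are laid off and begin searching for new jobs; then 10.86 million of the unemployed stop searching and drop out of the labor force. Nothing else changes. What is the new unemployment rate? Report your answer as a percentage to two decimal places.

Initially, labor force = 214.89 + 15.58 = 230.47 million, so u = 15.58/230.47 = 6.76%.
After the first change, employed falls and unemployed rises by 6.67; labor force unchanged → E = 208.22, U = 22.25, labor force = 230.47 million.
After the second change, unemployed and labor force both fall by 10.86 → E = 208.22, U = 11.39, labor force = 219.61 million.
New unemployment rate = 11.39 / 219.61 = 5.19%.

New unemployment rate ≈ 5.19%.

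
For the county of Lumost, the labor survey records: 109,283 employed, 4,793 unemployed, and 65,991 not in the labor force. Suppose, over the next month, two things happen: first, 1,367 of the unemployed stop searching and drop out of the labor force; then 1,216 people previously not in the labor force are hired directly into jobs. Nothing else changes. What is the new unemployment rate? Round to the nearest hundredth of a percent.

New unemployment rate ≈ 3.01%.

Initially, labor force = 109,283 + 4,793 = 114,076, so u = 4,793/114,076 = 4.20%.
After the first change, unemployed and labor force both fall by 1,367 → E = 109,283, U = 3,426, labor force = 112,709.
After the second change, employed and labor force both rise by 1,216; unemployed unchanged → E = 110,499, U = 3,426, labor force = 113,925.
New unemployment rate = 3,426 / 113,925 = 3.01%.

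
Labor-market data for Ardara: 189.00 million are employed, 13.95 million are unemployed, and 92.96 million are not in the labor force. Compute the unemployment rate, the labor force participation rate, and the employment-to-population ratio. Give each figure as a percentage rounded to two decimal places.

Unemployment rate ≈ 6.87%; labor force participation rate ≈ 68.59%; employment-population ratio ≈ 63.87%.

Labor force = employed + unemployed = 189.00 + 13.95 = 202.95 million.
Working-age population = 202.95 + 92.96 = 295.91 million.
Unemployment rate = 13.95 / 202.95 = 6.87%.
Labor force participation rate = 202.95 / 295.91 = 68.59%.
Employment-population ratio = 189.00 / 295.91 = 63.87%.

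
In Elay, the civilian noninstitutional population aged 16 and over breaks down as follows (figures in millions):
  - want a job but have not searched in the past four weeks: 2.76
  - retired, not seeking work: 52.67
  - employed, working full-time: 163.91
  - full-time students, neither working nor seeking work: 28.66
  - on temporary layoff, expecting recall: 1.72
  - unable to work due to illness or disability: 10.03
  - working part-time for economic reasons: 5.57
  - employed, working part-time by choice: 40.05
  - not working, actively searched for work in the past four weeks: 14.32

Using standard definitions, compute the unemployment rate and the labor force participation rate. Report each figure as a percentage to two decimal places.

Employed = 163.91 + 5.57 + 40.05 = 209.53 million (anyone who worked, including part-time for economic reasons, counts as employed).
Unemployed = 1.72 + 14.32 = 16.04 million (jobless and actively searching, or on temporary layoff).
Labor force = 209.53 + 16.04 = 225.57 million.
Not in labor force = 2.76 + 52.67 + 28.66 + 10.03 = 94.12 million (those not working and not actively searching are outside the labor force — including those who want a job but have given up searching).
Civilian working-age population = 225.57 + 94.12 = 319.69 million.
Unemployment rate = 16.04 / 225.57 = 7.11%.
Labor force participation rate = 225.57 / 319.69 = 70.56%.

Unemployment rate ≈ 7.11%; labor force participation rate ≈ 70.56%.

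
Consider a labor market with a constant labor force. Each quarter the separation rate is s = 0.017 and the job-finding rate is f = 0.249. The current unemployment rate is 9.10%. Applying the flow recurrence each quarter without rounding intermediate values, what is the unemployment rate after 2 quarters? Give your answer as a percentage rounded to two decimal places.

Unemployment rate after two quarters ≈ 7.85%.

With a fixed labor force, u_{t+1} = u_t + s·(1−u_t) − f·u_t = u_t·(1−s−f) + s.
Here 1−s−f = 0.734 and s = 0.017.
u_1 = 0.091000 × 0.734 + 0.017 = 0.083794.
u_2 = 0.083794 × 0.734 + 0.017 = 0.078505.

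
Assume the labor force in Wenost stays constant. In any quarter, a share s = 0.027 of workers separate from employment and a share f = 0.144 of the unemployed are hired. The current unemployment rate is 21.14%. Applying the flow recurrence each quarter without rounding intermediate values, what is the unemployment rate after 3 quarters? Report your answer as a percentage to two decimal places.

With a fixed labor force, u_{t+1} = u_t + s·(1−u_t) − f·u_t = u_t·(1−s−f) + s.
Here 1−s−f = 0.829 and s = 0.027.
u_1 = 0.211400 × 0.829 + 0.027 = 0.202251.
u_2 = 0.202251 × 0.829 + 0.027 = 0.194666.
u_3 = 0.194666 × 0.829 + 0.027 = 0.188378.

Unemployment rate after three quarters ≈ 18.84%.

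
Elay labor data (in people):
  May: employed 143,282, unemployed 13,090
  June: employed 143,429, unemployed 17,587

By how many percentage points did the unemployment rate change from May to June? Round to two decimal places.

The unemployment rate changed by +2.55 percentage points.

May: labor force = 143,282 + 13,090 = 156,372; u = 13,090/156,372 = 8.37%.
June: labor force = 143,429 + 17,587 = 161,016; u = 17,587/161,016 = 10.92%.
Change = 10.92% − 8.37% = +2.55 pp.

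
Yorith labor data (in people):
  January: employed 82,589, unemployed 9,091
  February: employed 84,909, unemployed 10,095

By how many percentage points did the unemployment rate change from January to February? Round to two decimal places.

January: labor force = 82,589 + 9,091 = 91,680; u = 9,091/91,680 = 9.92%.
February: labor force = 84,909 + 10,095 = 95,004; u = 10,095/95,004 = 10.63%.
Change = 10.63% − 9.92% = +0.71 pp.

The unemployment rate changed by +0.71 percentage points.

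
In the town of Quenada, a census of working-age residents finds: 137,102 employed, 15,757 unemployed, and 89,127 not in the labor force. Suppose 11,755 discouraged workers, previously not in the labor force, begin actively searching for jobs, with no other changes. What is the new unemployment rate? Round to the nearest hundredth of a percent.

New unemployment rate ≈ 16.71%.

Initially, labor force = 137,102 + 15,757 = 152,859, so u = 15,757/152,859 = 10.31%.
After the change, unemployed and labor force both rise by 11,755 → E = 137,102, U = 27,512, labor force = 164,614.
New unemployment rate = 27,512 / 164,614 = 16.71%.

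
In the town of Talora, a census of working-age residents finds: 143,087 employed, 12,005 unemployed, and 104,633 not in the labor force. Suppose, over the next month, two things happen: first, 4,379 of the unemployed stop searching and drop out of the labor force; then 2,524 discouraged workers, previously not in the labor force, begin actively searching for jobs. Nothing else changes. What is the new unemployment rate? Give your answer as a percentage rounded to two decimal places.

New unemployment rate ≈ 6.62%.

Initially, labor force = 143,087 + 12,005 = 155,092, so u = 12,005/155,092 = 7.74%.
After the first change, unemployed and labor force both fall by 4,379 → E = 143,087, U = 7,626, labor force = 150,713.
After the second change, unemployed and labor force both rise by 2,524 → E = 143,087, U = 10,150, labor force = 153,237.
New unemployment rate = 10,150 / 153,237 = 6.62%.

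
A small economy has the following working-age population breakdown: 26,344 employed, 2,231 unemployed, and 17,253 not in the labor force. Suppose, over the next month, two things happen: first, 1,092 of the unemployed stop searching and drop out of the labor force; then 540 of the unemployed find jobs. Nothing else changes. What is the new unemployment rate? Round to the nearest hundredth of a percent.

New unemployment rate ≈ 2.18%.

Initially, labor force = 26,344 + 2,231 = 28,575, so u = 2,231/28,575 = 7.81%.
After the first change, unemployed and labor force both fall by 1,092 → E = 26,344, U = 1,139, labor force = 27,483.
After the second change, unemployed falls and employed rises by 540; labor force unchanged → E = 26,884, U = 599, labor force = 27,483.
New unemployment rate = 599 / 27,483 = 2.18%.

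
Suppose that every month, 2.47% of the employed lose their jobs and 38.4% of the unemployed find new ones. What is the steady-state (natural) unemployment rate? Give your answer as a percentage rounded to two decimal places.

At steady state the flows balance: s·E = f·U, so U/(E+U) = s/(s+f).
u* = 2.47 / (2.47 + 38.4) = 2.47 / 40.87 = 6.04%.

Steady-state unemployment rate ≈ 6.04%.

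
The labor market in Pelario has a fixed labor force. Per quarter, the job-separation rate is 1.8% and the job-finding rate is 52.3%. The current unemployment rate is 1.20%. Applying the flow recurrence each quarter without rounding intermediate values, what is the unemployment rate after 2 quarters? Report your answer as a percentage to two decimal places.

Unemployment rate after two quarters ≈ 2.88%.

With a fixed labor force, u_{t+1} = u_t + s·(1−u_t) − f·u_t = u_t·(1−s−f) + s.
Here 1−s−f = 0.459 and s = 0.018.
u_1 = 0.012000 × 0.459 + 0.018 = 0.023508.
u_2 = 0.023508 × 0.459 + 0.018 = 0.028790.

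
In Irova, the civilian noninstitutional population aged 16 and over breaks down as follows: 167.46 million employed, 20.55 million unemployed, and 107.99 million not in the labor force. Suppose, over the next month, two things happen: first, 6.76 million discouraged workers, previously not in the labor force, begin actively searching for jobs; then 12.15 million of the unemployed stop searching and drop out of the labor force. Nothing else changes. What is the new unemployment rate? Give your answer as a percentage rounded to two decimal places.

Initially, labor force = 167.46 + 20.55 = 188.01 million, so u = 20.55/188.01 = 10.93%.
After the first change, unemployed and labor force both rise by 6.76 → E = 167.46, U = 27.31, labor force = 194.77 million.
After the second change, unemployed and labor force both fall by 12.15 → E = 167.46, U = 15.16, labor force = 182.62 million.
New unemployment rate = 15.16 / 182.62 = 8.30%.

New unemployment rate ≈ 8.30%.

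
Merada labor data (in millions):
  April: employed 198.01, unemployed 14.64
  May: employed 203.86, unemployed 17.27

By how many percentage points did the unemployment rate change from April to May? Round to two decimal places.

April: labor force = 198.01 + 14.64 = 212.65; u = 14.64/212.65 = 6.88%.
May: labor force = 203.86 + 17.27 = 221.13; u = 17.27/221.13 = 7.81%.
Change = 7.81% − 6.88% = +0.93 pp.

The unemployment rate changed by +0.93 percentage points.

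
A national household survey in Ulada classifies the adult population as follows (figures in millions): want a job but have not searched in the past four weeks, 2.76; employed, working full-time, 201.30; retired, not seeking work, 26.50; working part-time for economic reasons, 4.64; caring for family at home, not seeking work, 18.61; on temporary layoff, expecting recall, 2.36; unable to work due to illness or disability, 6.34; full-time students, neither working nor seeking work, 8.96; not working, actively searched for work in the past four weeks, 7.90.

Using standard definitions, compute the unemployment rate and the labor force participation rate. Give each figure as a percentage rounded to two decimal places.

Unemployment rate ≈ 4.75%; labor force participation rate ≈ 77.39%.

Employed = 201.30 + 4.64 = 205.94 million (anyone who worked, including part-time for economic reasons, counts as employed).
Unemployed = 2.36 + 7.90 = 10.26 million (jobless and actively searching, or on temporary layoff).
Labor force = 205.94 + 10.26 = 216.20 million.
Not in labor force = 2.76 + 26.50 + 18.61 + 6.34 + 8.96 = 63.17 million (those not working and not actively searching are outside the labor force — including those who want a job but have given up searching).
Civilian working-age population = 216.20 + 63.17 = 279.37 million.
Unemployment rate = 10.26 / 216.20 = 4.75%.
Labor force participation rate = 216.20 / 279.37 = 77.39%.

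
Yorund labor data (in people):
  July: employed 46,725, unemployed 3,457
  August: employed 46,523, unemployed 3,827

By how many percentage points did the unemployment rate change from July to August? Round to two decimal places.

The unemployment rate changed by +0.71 percentage points.

July: labor force = 46,725 + 3,457 = 50,182; u = 3,457/50,182 = 6.89%.
August: labor force = 46,523 + 3,827 = 50,350; u = 3,827/50,350 = 7.60%.
Change = 7.60% − 6.89% = +0.71 pp.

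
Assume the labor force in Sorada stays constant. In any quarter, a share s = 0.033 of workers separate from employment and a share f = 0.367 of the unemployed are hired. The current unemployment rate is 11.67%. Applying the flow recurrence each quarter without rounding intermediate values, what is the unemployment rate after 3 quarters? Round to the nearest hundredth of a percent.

Unemployment rate after three quarters ≈ 8.99%.

With a fixed labor force, u_{t+1} = u_t + s·(1−u_t) − f·u_t = u_t·(1−s−f) + s.
Here 1−s−f = 0.600 and s = 0.033.
u_1 = 0.116700 × 0.600 + 0.033 = 0.103020.
u_2 = 0.103020 × 0.600 + 0.033 = 0.094812.
u_3 = 0.094812 × 0.600 + 0.033 = 0.089887.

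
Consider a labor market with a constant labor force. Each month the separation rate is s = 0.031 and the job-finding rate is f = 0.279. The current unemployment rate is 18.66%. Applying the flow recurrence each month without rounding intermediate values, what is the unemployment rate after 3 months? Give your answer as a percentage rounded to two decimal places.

Unemployment rate after three months ≈ 12.84%.

With a fixed labor force, u_{t+1} = u_t + s·(1−u_t) − f·u_t = u_t·(1−s−f) + s.
Here 1−s−f = 0.690 and s = 0.031.
u_1 = 0.186600 × 0.690 + 0.031 = 0.159754.
u_2 = 0.159754 × 0.690 + 0.031 = 0.141230.
u_3 = 0.141230 × 0.690 + 0.031 = 0.128449.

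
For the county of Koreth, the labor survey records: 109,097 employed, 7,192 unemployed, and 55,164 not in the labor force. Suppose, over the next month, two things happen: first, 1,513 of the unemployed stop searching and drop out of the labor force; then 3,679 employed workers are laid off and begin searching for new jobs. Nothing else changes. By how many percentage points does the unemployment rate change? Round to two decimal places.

Initially, labor force = 109,097 + 7,192 = 116,289, so u = 7,192/116,289 = 6.18%.
After the first change, unemployed and labor force both fall by 1,513 → E = 109,097, U = 5,679, labor force = 114,776.
After the second change, employed falls and unemployed rises by 3,679; labor force unchanged → E = 105,418, U = 9,358, labor force = 114,776.
New unemployment rate = 9,358 / 114,776 = 8.15%.
Change = 8.15% − 6.18% = +1.97 percentage points.

The unemployment rate changes by +1.97 percentage points.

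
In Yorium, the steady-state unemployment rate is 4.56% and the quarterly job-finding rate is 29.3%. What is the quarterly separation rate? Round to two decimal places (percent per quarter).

From u* = s/(s+f): s = u·f/(1−u).
s = 0.0456 × 29.3 / (1 − 0.0456) = 1.3361 / 0.9544 ≈ 1.40% per quarter.

Separation rate ≈ 1.40% per quarter.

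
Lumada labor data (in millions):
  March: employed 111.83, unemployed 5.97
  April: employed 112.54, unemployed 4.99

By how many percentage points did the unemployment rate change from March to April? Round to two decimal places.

March: labor force = 111.83 + 5.97 = 117.80; u = 5.97/117.80 = 5.07%.
April: labor force = 112.54 + 4.99 = 117.53; u = 4.99/117.53 = 4.25%.
Change = 4.25% − 5.07% = −0.82 pp.

The unemployment rate changed by −0.82 percentage points.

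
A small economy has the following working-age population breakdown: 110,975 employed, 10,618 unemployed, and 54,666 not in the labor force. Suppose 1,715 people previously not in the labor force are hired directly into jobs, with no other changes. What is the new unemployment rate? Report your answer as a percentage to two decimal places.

New unemployment rate ≈ 8.61%.

Initially, labor force = 110,975 + 10,618 = 121,593, so u = 10,618/121,593 = 8.73%.
After the change, employed and labor force both rise by 1,715; unemployed unchanged → E = 112,690, U = 10,618, labor force = 123,308.
New unemployment rate = 10,618 / 123,308 = 8.61%.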